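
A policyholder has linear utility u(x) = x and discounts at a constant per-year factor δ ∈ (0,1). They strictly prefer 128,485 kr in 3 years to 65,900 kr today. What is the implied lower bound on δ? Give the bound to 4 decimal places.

δ > 0.8005

Comparing present values: 65900 < δ^3·128485.
So δ^3 > 65900/128485 = 0.51290; taking the cube root of both positive sides preserves the inequality.
δ > (65900/128485)^(1/3) ≈ 0.8005.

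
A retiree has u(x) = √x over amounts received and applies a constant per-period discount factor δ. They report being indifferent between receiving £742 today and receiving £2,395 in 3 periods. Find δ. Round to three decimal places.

δ ≈ 0.823

Indifference means u(742) = δ^3 · u(2395), so δ^3 = u(742)/u(2395).
Since u(x) = √x, δ^3 = √(742/2395) = 0.55661.
Taking the cube root: δ = 0.55661^(1/3) ≈ 0.823.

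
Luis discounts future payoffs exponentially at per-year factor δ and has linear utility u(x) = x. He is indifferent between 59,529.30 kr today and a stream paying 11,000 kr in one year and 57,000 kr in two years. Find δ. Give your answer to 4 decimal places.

δ ≈ 0.9300

Equating present values: 59529.30 = 11000δ + 57000δ².
So 57000δ² + 11000δ − 59529.30 = 0.
The positive root is δ = [−11000 + √(11000² + 4·57000·59529.30)] / (2·57000) = (−11000 + 117020.000)/114000 ≈ 0.9300.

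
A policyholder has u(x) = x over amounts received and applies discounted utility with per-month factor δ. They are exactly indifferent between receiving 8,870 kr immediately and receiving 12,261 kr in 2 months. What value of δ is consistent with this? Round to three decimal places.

δ ≈ 0.851

Indifference means u(8870) = δ^2 · u(12261), so δ^2 = u(8870)/u(12261).
With u(x) = x: δ^2 = 8870/12261 = 0.72343.
Taking the square root: δ = 0.72343^(1/2) ≈ 0.851.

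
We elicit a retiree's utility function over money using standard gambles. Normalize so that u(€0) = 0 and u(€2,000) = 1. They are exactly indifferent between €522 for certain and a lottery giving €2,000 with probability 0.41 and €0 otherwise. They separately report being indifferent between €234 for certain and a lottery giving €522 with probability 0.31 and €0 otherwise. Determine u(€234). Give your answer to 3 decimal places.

0.127

First, u(€522) = 0.41·u(€2,000) + 0.59·u(€0) = 0.41.
Then u(€234) = 0.31·u(€522) + 0.69·u(€0) = 0.31·0.41 + 0.69·0.00 = 0.1271.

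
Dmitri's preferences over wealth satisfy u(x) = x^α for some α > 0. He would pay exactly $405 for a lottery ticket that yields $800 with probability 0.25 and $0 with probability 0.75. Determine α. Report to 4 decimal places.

EU(lottery) = 0.25·800^α + 0.75·0 = 0.25·800^α.
Setting u(405) equal to that: 405^α = 0.25·800^α ⇒ (405/800)^α = 0.25.
α = ln(0.25) / ln(405/800) = -1.3862944/-0.6807247 ≈ 2.0365.

α ≈ 2.0365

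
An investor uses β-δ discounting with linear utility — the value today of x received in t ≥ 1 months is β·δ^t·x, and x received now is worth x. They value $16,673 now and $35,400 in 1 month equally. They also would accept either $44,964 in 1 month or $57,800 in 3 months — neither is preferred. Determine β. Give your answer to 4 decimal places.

β ≈ 0.5340

From the later pair, β·δ^1·44964 = β·δ^3·57800; dividing through, δ^2 = 44964/57800 = 0.77792, so δ = 0.88200.
Substituting δ into 16673 = β·δ·35400: β = 16673/(31222.798) ≈ 0.5340.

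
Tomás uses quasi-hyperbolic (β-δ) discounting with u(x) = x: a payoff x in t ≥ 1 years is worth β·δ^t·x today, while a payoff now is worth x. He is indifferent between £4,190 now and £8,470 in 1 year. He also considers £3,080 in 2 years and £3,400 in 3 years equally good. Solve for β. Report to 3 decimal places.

The second indifference involves only future payoffs, so β cancels: β·δ^2·3080 = β·δ^3·3400, giving δ = 3080/3400 = 0.90588.
Now use the now-vs-future pair: 4190 = β·δ·8470 gives β = 4190/(0.90588·8470) ≈ 0.546.

β ≈ 0.546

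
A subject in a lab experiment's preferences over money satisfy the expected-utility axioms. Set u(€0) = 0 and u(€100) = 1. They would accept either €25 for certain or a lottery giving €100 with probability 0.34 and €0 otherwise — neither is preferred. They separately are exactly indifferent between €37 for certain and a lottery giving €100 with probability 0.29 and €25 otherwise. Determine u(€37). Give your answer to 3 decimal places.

0.531

First, u(€25) = 0.34·u(€100) + 0.66·u(€0) = 0.34.
Then u(€37) = 0.29·u(€100) + 0.71·u(€25) = 0.29·1.00 + 0.71·0.34 = 0.5314.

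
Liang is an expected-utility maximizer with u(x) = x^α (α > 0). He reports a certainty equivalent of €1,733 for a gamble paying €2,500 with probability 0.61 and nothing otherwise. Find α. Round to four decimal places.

α ≈ 1.3489

The lottery's expected utility is 0.61·u(2500) + 0.39·u(0) = 0.61·2500^α (since u(0) = 0 for α > 0).
Setting u(1733) equal to that: 1733^α = 0.61·2500^α ⇒ (1733/2500)^α = 0.61.
Take logs: α = ln 0.61 / ln(1733/2500) ≈ 1.348927.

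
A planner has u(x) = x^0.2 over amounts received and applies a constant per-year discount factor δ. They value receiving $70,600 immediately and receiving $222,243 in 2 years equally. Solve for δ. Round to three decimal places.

δ ≈ 0.892

Indifference means u(70600) = δ^2 · u(222243), so δ^2 = u(70600)/u(222243).
With u(x) = x^0.2: δ^2 = 70600^0.2/222243^0.2 = (70600/222243)^0.2 = 0.79505.
So δ = 0.79505^(1/2) ≈ 0.892.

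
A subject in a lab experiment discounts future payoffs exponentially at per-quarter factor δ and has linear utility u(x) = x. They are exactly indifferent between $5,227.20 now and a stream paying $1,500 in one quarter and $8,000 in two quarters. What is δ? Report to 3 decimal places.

δ ≈ 0.720

The stream is worth 1500δ + 8000δ² today, so 1500δ + 8000δ² = 5227.20.
That is, 8000δ² + 1500δ − 5227.20 = 0, a quadratic in δ.
By the quadratic formula (taking the positive root), δ = (−1500 + √169520400.00) / 16000 ≈ 0.720.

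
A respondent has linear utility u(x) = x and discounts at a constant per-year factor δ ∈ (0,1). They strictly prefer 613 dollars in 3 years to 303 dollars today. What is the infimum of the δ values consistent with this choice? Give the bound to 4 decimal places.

Comparing present values: 303 < δ^3·613.
So δ^3 > 303/613 = 0.49429; taking the cube root of both positive sides preserves the inequality.
δ > 0.49429^(1/3) = 0.7907.

δ > 0.7907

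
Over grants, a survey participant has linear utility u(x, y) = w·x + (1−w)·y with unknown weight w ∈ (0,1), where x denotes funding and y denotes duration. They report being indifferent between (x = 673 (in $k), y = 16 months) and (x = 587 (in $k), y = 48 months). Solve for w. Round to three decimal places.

w = 0.271

Equating utilities: w·673 + (1−w)·16 = w·587 + (1−w)·48.
Collecting terms: w·86 = (1−w)·32.
So w/(1−w) = 32/86 = 0.3721, giving w = 32/(86+32) = 0.271.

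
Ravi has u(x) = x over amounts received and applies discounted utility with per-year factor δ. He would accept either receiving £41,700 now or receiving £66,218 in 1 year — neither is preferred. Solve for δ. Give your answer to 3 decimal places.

The payoff in 1 year is discounted by δ, so u(41700) = δ·u(66218) and δ = u(41700)/u(66218).
With u(x) = x: δ = 41700/66218 = 0.62974.

δ ≈ 0.630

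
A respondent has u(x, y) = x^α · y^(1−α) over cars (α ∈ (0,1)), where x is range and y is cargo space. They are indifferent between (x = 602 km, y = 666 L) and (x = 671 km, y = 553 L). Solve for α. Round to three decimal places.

α ≈ 0.631

Indifference: 602^α · 666^(1−α) = 671^α · 553^(1−α).
Rearrange to (602/671)^α = (553/666)^(1−α) and take logs: α·-0.108512 = (1−α)·-0.185932.
With A = -0.108512 and B = -0.185932: α·A = (1−α)·B, so α = B/(A+B) = -0.185932/-0.294444 ≈ 0.631.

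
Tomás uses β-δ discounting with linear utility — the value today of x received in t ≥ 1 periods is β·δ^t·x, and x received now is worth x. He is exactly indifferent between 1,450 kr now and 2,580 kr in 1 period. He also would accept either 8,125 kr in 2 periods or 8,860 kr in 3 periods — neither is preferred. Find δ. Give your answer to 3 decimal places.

δ ≈ 0.917

From the later pair, β·δ^2·8125 = β·δ^3·8860; dividing through, δ = 8125/8860 = 0.91704.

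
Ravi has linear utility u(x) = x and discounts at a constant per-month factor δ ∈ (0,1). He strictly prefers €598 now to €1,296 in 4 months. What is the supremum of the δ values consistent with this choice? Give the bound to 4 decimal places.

δ < 0.8242

Comparing present values: 598 > δ^4·1296.
So δ^4 < 598/1296 = 0.46142; taking the 4th root of both positive sides preserves the inequality.
δ < 0.46142^(1/4) = 0.8242.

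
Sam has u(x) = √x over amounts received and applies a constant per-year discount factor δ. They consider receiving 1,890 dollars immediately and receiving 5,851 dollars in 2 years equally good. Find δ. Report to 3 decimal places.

δ ≈ 0.754

Indifference means u(1890) = δ^2 · u(5851), so δ^2 = u(1890)/u(5851).
With u(x) = √x: δ^2 = √1890/√5851 = √(1890/5851) = 0.56835.
Hence δ = (0.56835)^(1/2) = 0.75389.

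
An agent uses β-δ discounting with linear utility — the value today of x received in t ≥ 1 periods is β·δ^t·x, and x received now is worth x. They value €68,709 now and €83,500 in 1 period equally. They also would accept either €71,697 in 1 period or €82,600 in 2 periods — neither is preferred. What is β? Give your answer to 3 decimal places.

β ≈ 0.948

From the later pair, β·δ^1·71697 = β·δ^2·82600; dividing through, δ = 71697/82600 = 0.86800.
Substituting δ into 68709 = β·δ·83500: β = 68709/(72478.202) ≈ 0.948.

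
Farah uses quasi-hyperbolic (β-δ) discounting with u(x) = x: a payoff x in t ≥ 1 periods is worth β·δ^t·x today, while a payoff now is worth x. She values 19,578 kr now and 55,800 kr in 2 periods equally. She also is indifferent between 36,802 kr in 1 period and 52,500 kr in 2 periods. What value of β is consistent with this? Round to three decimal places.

β ≈ 0.714

The second indifference involves only future payoffs, so β cancels: β·δ^1·36802 = β·δ^2·52500, giving δ = 36802/52500 = 0.70099.
The first indifference: 19578 = β·δ^2·55800, so β = 19578/(δ^2·55800) = 19578/(0.49139·55800) ≈ 0.714.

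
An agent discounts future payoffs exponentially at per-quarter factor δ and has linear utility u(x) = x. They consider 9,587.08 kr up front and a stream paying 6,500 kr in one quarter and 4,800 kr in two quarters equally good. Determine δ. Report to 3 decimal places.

δ ≈ 0.890

Present value of the stream is 6500·δ + 4800·δ². Indifference gives 6500δ + 4800δ² = 9587.08.
Rearranged: 4800δ² + 6500δ − 9587.08 = 0.
By the quadratic formula (taking the positive root), δ = (−6500 + √226321936.00) / 9600 ≈ 0.890.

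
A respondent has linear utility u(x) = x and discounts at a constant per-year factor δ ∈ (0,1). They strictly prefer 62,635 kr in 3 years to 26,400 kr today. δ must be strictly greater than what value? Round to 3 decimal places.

δ > 0.750

Comparing present values: 26400 < δ^3·62635.
So δ^3 > 26400/62635 = 0.42149; taking the cube root of both positive sides preserves the inequality.
δ > 0.42149^(1/3) = 0.750.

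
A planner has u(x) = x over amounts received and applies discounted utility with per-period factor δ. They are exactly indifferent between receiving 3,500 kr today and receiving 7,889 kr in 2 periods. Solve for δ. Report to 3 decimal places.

Equating discounted utilities: u(3500) = δ^2·u(7889) ⇒ δ^2 = u(3500)/u(7889).
With u(x) = x: δ^2 = 3500/7889 = 0.44366.
Taking the square root: δ = 0.44366^(1/2) ≈ 0.666.

δ ≈ 0.666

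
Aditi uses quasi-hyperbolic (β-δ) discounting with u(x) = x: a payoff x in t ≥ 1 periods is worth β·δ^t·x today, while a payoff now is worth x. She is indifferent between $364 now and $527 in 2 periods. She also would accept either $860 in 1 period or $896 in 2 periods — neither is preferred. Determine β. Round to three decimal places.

β ≈ 0.750

Both payoffs in the second observation are in the future, so β drops out: δ^1·860 = δ^2·896 ⇒ δ = 860/896 = 0.95982.
Substituting δ into 364 = β·δ^2·527: β = 364/(485.503) ≈ 0.750.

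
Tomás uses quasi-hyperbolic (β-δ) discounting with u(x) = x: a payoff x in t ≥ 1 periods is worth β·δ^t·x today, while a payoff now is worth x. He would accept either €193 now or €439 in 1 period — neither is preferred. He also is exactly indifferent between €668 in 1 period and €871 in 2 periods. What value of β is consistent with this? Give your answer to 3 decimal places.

Both payoffs in the second observation are in the future, so β drops out: δ^1·668 = δ^2·871 ⇒ δ = 668/871 = 0.76693.
Substituting δ into 193 = β·δ·439: β = 193/(336.684) ≈ 0.573.

β ≈ 0.573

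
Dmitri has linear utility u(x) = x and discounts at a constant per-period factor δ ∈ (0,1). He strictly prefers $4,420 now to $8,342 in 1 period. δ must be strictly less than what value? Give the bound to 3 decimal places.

Under u(x) = x this choice says 4420 > δ·8342.
So δ < 4420/8342 = 0.52985.

δ < 0.530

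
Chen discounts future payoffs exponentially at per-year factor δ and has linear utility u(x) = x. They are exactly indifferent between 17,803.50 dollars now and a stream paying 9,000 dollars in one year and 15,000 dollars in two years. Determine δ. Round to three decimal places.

δ ≈ 0.830

The stream is worth 9000δ + 15000δ² today, so 9000δ + 15000δ² = 17803.50.
So 15000δ² + 9000δ − 17803.50 = 0.
δ = (−9000 + √(9000² + 4·15000·17803.50)) / (2·15000) = (−9000 + √1149210000.00) / 30000 ≈ 0.830.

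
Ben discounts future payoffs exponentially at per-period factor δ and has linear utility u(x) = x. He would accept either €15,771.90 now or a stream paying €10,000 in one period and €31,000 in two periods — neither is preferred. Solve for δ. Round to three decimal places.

δ ≈ 0.570

Equating present values: 15771.90 = 10000δ + 31000δ².
Rearranged: 31000δ² + 10000δ − 15771.90 = 0.
By the quadratic formula (taking the positive root), δ = (−10000 + √2055715600.00) / 62000 ≈ 0.570.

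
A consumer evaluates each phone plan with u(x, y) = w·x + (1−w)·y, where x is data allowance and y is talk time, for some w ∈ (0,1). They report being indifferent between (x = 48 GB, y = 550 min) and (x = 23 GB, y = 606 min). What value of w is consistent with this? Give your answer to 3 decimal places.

u(48,550) = u(23,606) means w·48 + (1−w)·550 = w·23 + (1−w)·606.
Collecting terms: w·25 = (1−w)·56.
Hence w = 56/(25+56) = 56/81 = 0.691.

w = 0.691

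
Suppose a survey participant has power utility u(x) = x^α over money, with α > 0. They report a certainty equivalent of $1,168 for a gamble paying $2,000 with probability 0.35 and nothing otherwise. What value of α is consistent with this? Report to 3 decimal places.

α ≈ 1.952

The lottery's expected utility is 0.35·u(2000) + 0.65·u(0) = 0.35·2000^α (since u(0) = 0 for α > 0).
Equating: 1168^α = 0.35·2000^α, i.e. 0.5840^α = 0.35.
Taking logs: α·ln(1168/2000) = ln(0.35), so α = -1.049822 / -0.537854 ≈ 1.952.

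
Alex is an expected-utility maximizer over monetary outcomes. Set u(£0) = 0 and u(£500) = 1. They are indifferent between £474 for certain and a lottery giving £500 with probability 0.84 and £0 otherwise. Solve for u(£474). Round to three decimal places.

u(£474) equals the lottery's expected utility: 0.84·1 + 0.16·0 = 0.84.

0.840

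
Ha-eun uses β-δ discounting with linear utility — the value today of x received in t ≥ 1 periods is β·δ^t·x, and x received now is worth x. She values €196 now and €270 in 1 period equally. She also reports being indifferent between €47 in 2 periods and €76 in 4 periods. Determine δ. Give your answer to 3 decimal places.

δ ≈ 0.786

From the later pair, β·δ^2·47 = β·δ^4·76; dividing through, δ^2 = 47/76 = 0.61842, so δ = 0.78640.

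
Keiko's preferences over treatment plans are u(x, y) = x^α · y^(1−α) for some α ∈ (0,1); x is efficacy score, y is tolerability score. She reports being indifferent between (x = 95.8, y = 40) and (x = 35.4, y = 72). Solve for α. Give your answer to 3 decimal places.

α ≈ 0.371

Indifference: 95.8^α · 40^(1−α) = 35.4^α · 72^(1−α).
Rearrange to (95.8/35.4)^α = (72/40)^(1−α) and take logs: α·0.995551 = (1−α)·0.587787.
Thus α·(1.583338) = 0.587787, so α = 0.587787/1.583338 ≈ 0.371.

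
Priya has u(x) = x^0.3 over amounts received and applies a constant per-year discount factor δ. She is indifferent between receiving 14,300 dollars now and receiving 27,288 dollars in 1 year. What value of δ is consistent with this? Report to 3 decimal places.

Equating discounted utilities: u(14300) = δ·u(27288) ⇒ δ = u(14300)/u(27288).
With u(x) = x^0.3: δ = 14300^0.3/27288^0.3 = (14300/27288)^0.3 = 0.82378.

δ ≈ 0.824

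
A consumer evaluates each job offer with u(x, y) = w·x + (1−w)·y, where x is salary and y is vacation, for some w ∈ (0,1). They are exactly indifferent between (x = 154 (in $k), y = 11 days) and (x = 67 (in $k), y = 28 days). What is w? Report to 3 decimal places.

Equating utilities: w·154 + (1−w)·11 = w·67 + (1−w)·28.
Collecting terms: w·87 = (1−w)·17.
The marginal rate of substitution is 17/87, so w = 17/(87+17) = 0.163.

w = 0.163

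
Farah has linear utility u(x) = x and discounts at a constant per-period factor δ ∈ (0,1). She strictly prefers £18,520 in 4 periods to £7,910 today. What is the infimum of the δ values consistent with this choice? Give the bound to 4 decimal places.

δ > 0.8084

Comparing present values: 7910 < δ^4·18520.
So δ^4 > 7910/18520 = 0.42711; taking the 4th root of both positive sides preserves the inequality.
δ > (7910/18520)^(1/4) ≈ 0.8084.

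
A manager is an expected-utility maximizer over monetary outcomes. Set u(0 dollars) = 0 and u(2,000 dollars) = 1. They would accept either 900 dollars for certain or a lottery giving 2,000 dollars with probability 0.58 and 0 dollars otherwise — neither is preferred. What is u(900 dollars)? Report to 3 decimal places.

0.580

The indifference gives u(900 dollars) = 0.58·u(2,000 dollars) + 0.42·u(0 dollars) = 0.58·1 + 0.42·0 = 0.58.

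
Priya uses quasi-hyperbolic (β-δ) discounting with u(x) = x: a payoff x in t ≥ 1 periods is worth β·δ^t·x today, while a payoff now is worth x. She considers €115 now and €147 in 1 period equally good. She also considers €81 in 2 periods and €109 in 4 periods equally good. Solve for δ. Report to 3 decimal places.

δ ≈ 0.862

From the later pair, β·δ^2·81 = β·δ^4·109; dividing through, δ^2 = 81/109 = 0.74312, so δ = 0.86204.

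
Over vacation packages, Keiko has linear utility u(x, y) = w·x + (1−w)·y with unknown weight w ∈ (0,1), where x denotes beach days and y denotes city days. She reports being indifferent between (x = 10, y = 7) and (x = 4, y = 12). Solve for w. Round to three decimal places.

w = 0.455

Indifference: w·10 + (1−w)·7 = w·4 + (1−w)·12.
Rearranging, 6·w − 5·(1−w) = 0.
Hence w = 5/(6+5) = 5/11 = 0.455.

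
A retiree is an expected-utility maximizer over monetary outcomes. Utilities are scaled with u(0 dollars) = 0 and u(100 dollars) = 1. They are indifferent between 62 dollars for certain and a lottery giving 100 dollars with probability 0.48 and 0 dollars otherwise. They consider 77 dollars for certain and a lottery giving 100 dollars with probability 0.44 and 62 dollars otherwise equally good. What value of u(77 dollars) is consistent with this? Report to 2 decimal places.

0.71

From the first indifference, u(62 dollars) = 0.48·u(100 dollars) + 0.52·u(0 dollars) = 0.48·1 + 0.52·0 = 0.48.
Chaining: u(77 dollars) = 0.44·1.00 + 0.56·0.48 = 0.7088.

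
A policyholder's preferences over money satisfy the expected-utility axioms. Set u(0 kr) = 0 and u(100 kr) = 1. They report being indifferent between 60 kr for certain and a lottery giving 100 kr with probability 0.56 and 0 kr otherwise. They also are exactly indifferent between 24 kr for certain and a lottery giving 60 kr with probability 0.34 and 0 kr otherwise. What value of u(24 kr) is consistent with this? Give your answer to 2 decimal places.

0.19

From the first indifference, u(60 kr) = 0.56·u(100 kr) + 0.44·u(0 kr) = 0.56·1 + 0.44·0 = 0.56.
Then u(24 kr) = 0.34·u(60 kr) + 0.66·u(0 kr) = 0.34·0.56 + 0.66·0.00 = 0.1904.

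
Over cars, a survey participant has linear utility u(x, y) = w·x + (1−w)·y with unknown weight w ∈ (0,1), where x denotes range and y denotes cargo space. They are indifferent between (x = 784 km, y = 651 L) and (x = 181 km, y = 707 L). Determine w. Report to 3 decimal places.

w = 0.085

Indifference: w·784 + (1−w)·651 = w·181 + (1−w)·707.
w·(784−181) = (1−w)·(707−651), i.e. w·603 = (1−w)·56.
The marginal rate of substitution is 56/603, so w = 56/(603+56) = 0.085.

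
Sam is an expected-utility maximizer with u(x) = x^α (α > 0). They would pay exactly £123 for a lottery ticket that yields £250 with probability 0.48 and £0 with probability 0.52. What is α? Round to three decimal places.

α ≈ 1.035

Since u(0) = 0, the lottery's EU is 0.48·250^α.
Equating: 123^α = 0.48·250^α, i.e. 0.4920^α = 0.48.
Take logs: α = ln 0.48 / ln(123/250) ≈ 1.03481.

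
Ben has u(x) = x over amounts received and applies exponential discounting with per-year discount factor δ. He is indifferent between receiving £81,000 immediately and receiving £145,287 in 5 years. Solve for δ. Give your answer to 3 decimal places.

Indifference means u(81000) = δ^5 · u(145287), so δ^5 = u(81000)/u(145287).
With u(x) = x: δ^5 = 81000/145287 = 0.55752.
So δ = 0.55752^(1/5) ≈ 0.890.

δ ≈ 0.890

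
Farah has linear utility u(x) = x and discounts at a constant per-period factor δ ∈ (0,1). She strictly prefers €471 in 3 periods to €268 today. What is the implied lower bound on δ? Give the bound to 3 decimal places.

δ > 0.829

Comparing present values: 268 < δ^3·471.
Dividing by 471: δ^3 > 0.56900. Both sides are positive, so the cube root keeps the direction.
δ > 0.56900^(1/3) = 0.829.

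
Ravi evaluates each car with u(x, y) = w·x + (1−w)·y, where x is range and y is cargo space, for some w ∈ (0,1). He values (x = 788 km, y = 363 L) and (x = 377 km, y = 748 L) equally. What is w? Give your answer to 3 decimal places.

Indifference: w·788 + (1−w)·363 = w·377 + (1−w)·748.
Rearranging, 411·w − 385·(1−w) = 0.
Hence w = 385/(411+385) = 385/796 = 0.484.

w = 0.484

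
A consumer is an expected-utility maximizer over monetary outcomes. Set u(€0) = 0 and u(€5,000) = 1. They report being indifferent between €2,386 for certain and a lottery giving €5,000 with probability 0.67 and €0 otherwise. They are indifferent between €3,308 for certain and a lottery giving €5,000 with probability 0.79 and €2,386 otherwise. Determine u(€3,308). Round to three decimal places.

From the first indifference, u(€2,386) = 0.67·u(€5,000) + 0.33·u(€0) = 0.67·1 + 0.33·0 = 0.67.
The second indifference gives u(€3,308) = 0.79·u(€5,000) + 0.21·u(€2,386) = 0.79·1.00 + 0.21·0.67 = 0.9307.

0.931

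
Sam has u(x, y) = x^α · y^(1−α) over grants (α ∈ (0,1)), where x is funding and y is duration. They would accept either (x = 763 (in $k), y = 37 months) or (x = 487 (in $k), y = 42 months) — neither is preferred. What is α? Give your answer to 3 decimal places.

α ≈ 0.220

The Cobb–Douglas utilities coincide, so 763^α·37^(1−α) = 487^α·42^(1−α).
Rearrange to (763/487)^α = (42/37)^(1−α) and take logs: α·0.448994 = (1−α)·0.126752.
With A = 0.448994 and B = 0.126752: α·A = (1−α)·B, so α = B/(A+B) = 0.126752/0.575746 ≈ 0.220.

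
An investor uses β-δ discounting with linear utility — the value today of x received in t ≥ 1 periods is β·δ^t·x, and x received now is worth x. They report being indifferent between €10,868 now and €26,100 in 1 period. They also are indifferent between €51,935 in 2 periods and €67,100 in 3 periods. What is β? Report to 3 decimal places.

β ≈ 0.538

Both payoffs in the second observation are in the future, so β drops out: δ^2·51935 = δ^3·67100 ⇒ δ = 51935/67100 = 0.77399.
Substituting δ into 10868 = β·δ·26100: β = 10868/(20201.244) ≈ 0.538.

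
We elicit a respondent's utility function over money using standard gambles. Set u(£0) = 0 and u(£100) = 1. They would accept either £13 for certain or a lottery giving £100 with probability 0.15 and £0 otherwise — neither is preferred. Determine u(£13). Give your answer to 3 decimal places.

0.150

The indifference gives u(£13) = 0.15·u(£100) + 0.85·u(£0) = 0.15·1 + 0.85·0 = 0.15.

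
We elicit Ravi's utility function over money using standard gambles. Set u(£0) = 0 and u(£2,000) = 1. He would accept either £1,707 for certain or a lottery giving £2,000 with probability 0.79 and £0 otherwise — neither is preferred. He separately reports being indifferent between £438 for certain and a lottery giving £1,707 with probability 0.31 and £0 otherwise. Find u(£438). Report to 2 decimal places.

From the first indifference, u(£1,707) = 0.79·u(£2,000) + 0.21·u(£0) = 0.79·1 + 0.21·0 = 0.79.
Then u(£438) = 0.31·u(£1,707) + 0.69·u(£0) = 0.31·0.79 + 0.69·0.00 = 0.2449.

0.24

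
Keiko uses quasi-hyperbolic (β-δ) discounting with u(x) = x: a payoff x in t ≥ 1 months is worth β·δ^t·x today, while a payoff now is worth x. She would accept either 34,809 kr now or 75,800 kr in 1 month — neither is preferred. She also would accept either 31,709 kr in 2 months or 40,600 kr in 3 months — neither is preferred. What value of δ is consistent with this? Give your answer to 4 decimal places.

δ ≈ 0.7810

From the later pair, β·δ^2·31709 = β·δ^3·40600; dividing through, δ = 31709/40600 = 0.78101.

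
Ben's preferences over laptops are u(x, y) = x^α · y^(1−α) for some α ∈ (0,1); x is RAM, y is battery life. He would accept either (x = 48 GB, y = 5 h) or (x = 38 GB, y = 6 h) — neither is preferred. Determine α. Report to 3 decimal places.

The Cobb–Douglas utilities coincide, so 48^α·5^(1−α) = 38^α·6^(1−α).
Taking logs: α·ln 48 + (1−α)·ln 5 = α·ln 38 + (1−α)·ln 6, i.e. α·0.233615 = (1−α)·0.182322.
Thus α·(0.415937) = 0.182322, so α = 0.182322/0.415937 ≈ 0.438.

α ≈ 0.438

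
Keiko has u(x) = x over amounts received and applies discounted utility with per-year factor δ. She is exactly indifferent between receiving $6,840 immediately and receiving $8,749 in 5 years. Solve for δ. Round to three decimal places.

Indifference means u(6840) = δ^5 · u(8749), so δ^5 = u(6840)/u(8749).
With u(x) = x: δ^5 = 6840/8749 = 0.78180.
So δ = 0.78180^(1/5) ≈ 0.952.

δ ≈ 0.952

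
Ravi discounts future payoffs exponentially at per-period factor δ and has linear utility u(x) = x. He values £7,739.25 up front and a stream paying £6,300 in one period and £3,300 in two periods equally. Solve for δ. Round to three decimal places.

δ ≈ 0.850

Equating present values: 7739.25 = 6300δ + 3300δ².
So 3300δ² + 6300δ − 7739.25 = 0.
The positive root is δ = [−6300 + √(6300² + 4·3300·7739.25)] / (2·3300) = (−6300 + 11910.000)/6600 ≈ 0.850.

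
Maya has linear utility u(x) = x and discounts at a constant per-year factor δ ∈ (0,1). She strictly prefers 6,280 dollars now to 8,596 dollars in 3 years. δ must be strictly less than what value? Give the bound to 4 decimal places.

δ < 0.9006

Under u(x) = x this choice says 6280 > δ^3·8596.
Dividing by 8596: δ^3 < 0.73057. Both sides are positive, so the cube root keeps the direction.
δ < 0.73057^(1/3) = 0.9006.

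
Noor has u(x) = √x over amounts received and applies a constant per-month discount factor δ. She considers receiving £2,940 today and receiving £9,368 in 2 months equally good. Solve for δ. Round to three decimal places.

δ ≈ 0.748

The payoff in 2 months is discounted by δ^2, so u(2940) = δ^2·u(9368) and δ^2 = u(2940)/u(9368).
With u(x) = √x: δ^2 = √2940/√9368 = √(2940/9368) = 0.56021.
Taking the square root: δ = 0.56021^(1/2) ≈ 0.748.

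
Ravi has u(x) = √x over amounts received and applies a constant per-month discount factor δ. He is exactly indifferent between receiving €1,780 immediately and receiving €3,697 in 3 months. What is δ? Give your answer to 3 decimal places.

Indifference means u(1780) = δ^3 · u(3697), so δ^3 = u(1780)/u(3697).
With u(x) = √x: δ^3 = √1780/√3697 = √(1780/3697) = 0.69388.
Taking the cube root: δ = 0.69388^(1/3) ≈ 0.885.

δ ≈ 0.885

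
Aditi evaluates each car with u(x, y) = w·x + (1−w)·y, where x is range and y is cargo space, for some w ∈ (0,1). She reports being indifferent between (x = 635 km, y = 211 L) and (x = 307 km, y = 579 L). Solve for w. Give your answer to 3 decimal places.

w = 0.529

Equating utilities: w·635 + (1−w)·211 = w·307 + (1−w)·579.
Collecting terms: w·328 = (1−w)·368.
So w/(1−w) = 368/328 = 1.1220, giving w = 368/(328+368) = 0.529.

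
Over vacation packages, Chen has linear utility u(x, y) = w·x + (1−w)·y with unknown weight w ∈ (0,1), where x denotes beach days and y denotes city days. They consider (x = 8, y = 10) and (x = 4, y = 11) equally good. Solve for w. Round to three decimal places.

Equating utilities: w·8 + (1−w)·10 = w·4 + (1−w)·11.
w·(8−4) = (1−w)·(11−10), i.e. w·4 = (1−w)·1.
So w/(1−w) = 1/4 = 0.2500, giving w = 1/(4+1) = 0.200.

w = 0.200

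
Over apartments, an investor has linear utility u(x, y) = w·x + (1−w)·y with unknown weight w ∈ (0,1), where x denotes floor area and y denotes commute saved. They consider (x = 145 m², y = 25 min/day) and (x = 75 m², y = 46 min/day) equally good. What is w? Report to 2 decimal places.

w = 0.23

Indifference: w·145 + (1−w)·25 = w·75 + (1−w)·46.
Rearranging, 70·w − 21·(1−w) = 0.
Hence w = 21/(70+21) = 21/91 = 0.23.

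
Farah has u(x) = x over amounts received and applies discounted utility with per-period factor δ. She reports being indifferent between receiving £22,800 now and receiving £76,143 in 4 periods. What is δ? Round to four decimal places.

Equating discounted utilities: u(22800) = δ^4·u(76143) ⇒ δ^4 = u(22800)/u(76143).
With u(x) = x: δ^4 = 22800/76143 = 0.29944.
So δ = 0.29944^(1/4) ≈ 0.7397.

δ ≈ 0.7397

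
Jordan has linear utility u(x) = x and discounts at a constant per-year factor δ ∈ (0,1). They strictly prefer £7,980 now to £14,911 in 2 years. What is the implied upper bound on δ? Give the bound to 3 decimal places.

The preference means 7980 > δ^2·14911.
So δ^2 < 7980/14911 = 0.53518; taking the square root of both positive sides preserves the inequality.
δ < 0.53518^(1/2) = 0.732.

δ < 0.732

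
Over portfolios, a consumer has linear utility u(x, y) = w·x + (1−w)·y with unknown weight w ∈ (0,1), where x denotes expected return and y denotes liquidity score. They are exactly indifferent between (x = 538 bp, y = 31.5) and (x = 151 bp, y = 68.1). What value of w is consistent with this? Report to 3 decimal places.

w = 0.086

Equating utilities: w·538 + (1−w)·31.5 = w·151 + (1−w)·68.1.
Rearranging, 387·w − 36.6·(1−w) = 0.
Hence w = 36.6/(387+36.6) = 36.6/423.6 = 0.086.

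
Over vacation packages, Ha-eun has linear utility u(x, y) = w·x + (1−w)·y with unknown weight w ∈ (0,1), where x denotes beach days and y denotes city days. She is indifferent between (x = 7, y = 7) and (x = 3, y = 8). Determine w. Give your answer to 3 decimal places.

u(7,7) = u(3,8) means w·7 + (1−w)·7 = w·3 + (1−w)·8.
Collecting terms: w·4 = (1−w)·1.
Hence w = 1/(4+1) = 1/5 = 0.200.

w = 0.200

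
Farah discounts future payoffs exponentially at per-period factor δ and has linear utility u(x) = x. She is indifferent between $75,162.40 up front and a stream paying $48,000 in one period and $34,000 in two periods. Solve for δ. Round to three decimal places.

δ ≈ 0.940

The stream is worth 48000δ + 34000δ² today, so 48000δ + 34000δ² = 75162.40.
Rearranged: 34000δ² + 48000δ − 75162.40 = 0.
By the quadratic formula (taking the positive root), δ = (−48000 + √12526086400.00) / 68000 ≈ 0.940.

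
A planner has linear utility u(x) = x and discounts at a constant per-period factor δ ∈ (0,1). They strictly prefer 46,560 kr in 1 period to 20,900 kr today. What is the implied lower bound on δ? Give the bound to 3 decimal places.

The preference means 20900 < δ·46560.
Dividing through by 46560 gives δ > 0.44888.

δ > 0.449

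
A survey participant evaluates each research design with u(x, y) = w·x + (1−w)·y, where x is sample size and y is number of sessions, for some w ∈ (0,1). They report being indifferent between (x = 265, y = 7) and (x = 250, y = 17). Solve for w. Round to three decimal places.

w = 0.400

Indifference: w·265 + (1−w)·7 = w·250 + (1−w)·17.
Rearranging, 15·w − 10·(1−w) = 0.
The marginal rate of substitution is 10/15, so w = 10/(15+10) = 0.400.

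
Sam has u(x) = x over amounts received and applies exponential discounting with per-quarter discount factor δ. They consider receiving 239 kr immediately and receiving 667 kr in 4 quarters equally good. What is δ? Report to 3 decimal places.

δ ≈ 0.774

The payoff in 4 quarters is discounted by δ^4, so u(239) = δ^4·u(667) and δ^4 = u(239)/u(667).
With u(x) = x: δ^4 = 239/667 = 0.35832.
Taking the 4th root: δ = 0.35832^(1/4) ≈ 0.774.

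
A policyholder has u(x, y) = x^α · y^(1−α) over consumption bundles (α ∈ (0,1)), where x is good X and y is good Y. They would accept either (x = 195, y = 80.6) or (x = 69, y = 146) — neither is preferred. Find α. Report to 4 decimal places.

α ≈ 0.3638

The Cobb–Douglas utilities coincide, so 195^α·80.6^(1−α) = 69^α·146^(1−α).
Taking logs: α·ln 195 + (1−α)·ln 80.6 = α·ln 69 + (1−α)·ln 146, i.e. α·1.0388931 = (1−α)·0.5941080.
With A = 1.0388931 and B = 0.5941080: α·A = (1−α)·B, so α = B/(A+B) = 0.5941080/1.6330011 ≈ 0.3638.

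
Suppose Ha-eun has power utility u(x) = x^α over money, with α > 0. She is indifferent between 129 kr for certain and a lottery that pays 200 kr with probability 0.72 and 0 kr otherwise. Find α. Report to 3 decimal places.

The lottery's expected utility is 0.72·u(200) + 0.28·u(0) = 0.72·200^α (since u(0) = 0 for α > 0).
Equating: 129^α = 0.72·200^α, i.e. 0.6450^α = 0.72.
Taking logs: α·ln(129/200) = ln(0.72), so α = -0.328504 / -0.438505 ≈ 0.749.

α ≈ 0.749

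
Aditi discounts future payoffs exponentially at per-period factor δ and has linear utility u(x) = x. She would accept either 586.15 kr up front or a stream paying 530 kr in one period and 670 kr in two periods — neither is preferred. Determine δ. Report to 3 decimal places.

δ ≈ 0.620

Equating present values: 586.15 = 530δ + 670δ².
Rearranged: 670δ² + 530δ − 586.15 = 0.
By the quadratic formula (taking the positive root), δ = (−530 + √1851782.00) / 1340 ≈ 0.620.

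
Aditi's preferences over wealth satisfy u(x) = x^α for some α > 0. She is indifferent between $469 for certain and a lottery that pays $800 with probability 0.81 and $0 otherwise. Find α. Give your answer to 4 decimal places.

EU(lottery) = 0.81·800^α + 0.19·0 = 0.81·800^α.
Setting u(469) equal to that: 469^α = 0.81·800^α ⇒ (469/800)^α = 0.81.
α = ln(0.81) / ln(469/800) = -0.2107210/-0.5340090 ≈ 0.3946.

α ≈ 0.3946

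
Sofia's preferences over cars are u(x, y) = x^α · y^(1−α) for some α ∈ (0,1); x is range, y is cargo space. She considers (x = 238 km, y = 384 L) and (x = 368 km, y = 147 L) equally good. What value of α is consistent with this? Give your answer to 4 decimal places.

Indifference: 238^α · 384^(1−α) = 368^α · 147^(1−α).
Rearrange to (238/368)^α = (147/384)^(1−α) and take logs: α·-0.4358123 = (1−α)·-0.9602100.
Thus α·(-1.3960223) = -0.9602100, so α = -0.9602100/-1.3960223 ≈ 0.6878.

α ≈ 0.6878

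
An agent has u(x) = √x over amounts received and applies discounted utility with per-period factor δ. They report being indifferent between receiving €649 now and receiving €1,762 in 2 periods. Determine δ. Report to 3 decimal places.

δ ≈ 0.779

Equating discounted utilities: u(649) = δ^2·u(1762) ⇒ δ^2 = u(649)/u(1762).
With u(x) = √x: δ^2 = √649/√1762 = √(649/1762) = 0.60690.
Hence δ = (0.60690)^(1/2) = 0.77904.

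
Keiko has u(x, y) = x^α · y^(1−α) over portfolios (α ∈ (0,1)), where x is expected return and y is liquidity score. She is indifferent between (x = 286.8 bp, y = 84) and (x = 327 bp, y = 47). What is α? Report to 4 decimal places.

Set the two utilities equal: 286.8^α·84^(1−α) = 327^α·47^(1−α).
Rearrange to (286.8/327)^α = (47/84)^(1−α) and take logs: α·-0.1311751 = (1−α)·-0.5806692.
So α/(1−α) = (-0.5806692)/(-0.1311751) = 4.4266724, and α = 4.4266724/5.4266724 ≈ 0.8157.

α ≈ 0.8157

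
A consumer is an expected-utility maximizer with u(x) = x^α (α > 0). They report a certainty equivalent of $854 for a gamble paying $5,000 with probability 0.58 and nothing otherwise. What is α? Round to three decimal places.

α ≈ 0.308

EU(lottery) = 0.58·5000^α + 0.42·0 = 0.58·5000^α.
Indifference: 854^α = 0.58·5000^α, so (854/5000)^α = 0.58.
Taking logs: α·ln(854/5000) = ln(0.58), so α = -0.544727 / -1.767262 ≈ 0.308.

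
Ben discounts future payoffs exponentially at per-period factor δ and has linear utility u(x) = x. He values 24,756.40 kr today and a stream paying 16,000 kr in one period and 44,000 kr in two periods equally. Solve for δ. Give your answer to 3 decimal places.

δ ≈ 0.590

Present value of the stream is 16000·δ + 44000·δ². Indifference gives 16000δ + 44000δ² = 24756.40.
So 44000δ² + 16000δ − 24756.40 = 0.
δ = (−16000 + √(16000² + 4·44000·24756.40)) / (2·44000) = (−16000 + √4613126400.00) / 88000 ≈ 0.590.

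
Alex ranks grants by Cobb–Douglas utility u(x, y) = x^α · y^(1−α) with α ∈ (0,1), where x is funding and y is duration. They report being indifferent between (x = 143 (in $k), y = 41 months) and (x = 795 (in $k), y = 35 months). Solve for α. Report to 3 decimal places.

α ≈ 0.084

Indifference: 143^α · 41^(1−α) = 795^α · 35^(1−α).
(143/795)^α = (35/41)^(1−α); take logs: α·ln(143/795) = (1−α)·ln(35/41), i.e. α·-1.715497 = (1−α)·-0.158224.
So α/(1−α) = (-0.158224)/(-1.715497) = 0.092232, and α = 0.092232/1.092232 ≈ 0.084.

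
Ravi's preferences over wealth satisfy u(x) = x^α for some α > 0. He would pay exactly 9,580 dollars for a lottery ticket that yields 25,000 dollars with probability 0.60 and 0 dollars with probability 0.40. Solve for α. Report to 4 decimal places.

α ≈ 0.5326

EU(lottery) = 0.60·25000^α + 0.40·0 = 0.60·25000^α.
Setting u(9580) equal to that: 9580^α = 0.60·25000^α ⇒ (9580/25000)^α = 0.60.
Take logs: α = ln 0.60 / ln(9580/25000) ≈ 0.532555.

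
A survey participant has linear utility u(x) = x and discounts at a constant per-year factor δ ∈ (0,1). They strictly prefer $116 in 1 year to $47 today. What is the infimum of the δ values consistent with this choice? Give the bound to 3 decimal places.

δ > 0.405

Comparing present values: 47 < δ·116.
Dividing through by 116 gives δ > 0.40517.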